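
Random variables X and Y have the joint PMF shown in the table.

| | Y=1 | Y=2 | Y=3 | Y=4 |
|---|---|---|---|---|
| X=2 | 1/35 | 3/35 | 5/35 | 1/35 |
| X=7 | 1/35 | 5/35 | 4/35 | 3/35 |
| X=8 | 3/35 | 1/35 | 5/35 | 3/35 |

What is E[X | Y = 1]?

P(Y = 1) = 1/7.
Σ X·P over the event = 2·(1/35) + 7·(1/35) + 8·(3/35) = 33/35.
E[X | Y = 1] = (33/35) / (1/7) = 33/5.

33/5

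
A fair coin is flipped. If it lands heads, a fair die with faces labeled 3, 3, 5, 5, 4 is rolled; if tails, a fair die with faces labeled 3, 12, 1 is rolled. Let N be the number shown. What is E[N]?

14/3

E[N | heads] = (3+3+5+5+4)/5 = 4.
E[N | tails] = (3+12+1)/3 = 16/3.
By the law of total expectation,
E[N] = (1/2)·(4) + (1/2)·(16/3) = 14/3.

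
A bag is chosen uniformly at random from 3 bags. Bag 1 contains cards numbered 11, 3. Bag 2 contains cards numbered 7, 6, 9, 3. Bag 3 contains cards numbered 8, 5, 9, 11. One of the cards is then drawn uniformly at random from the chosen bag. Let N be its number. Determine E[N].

E[N | bag 1] = (11+3)/2 = 7.
E[N | bag 2] = (7+6+9+3)/4 = 25/4.
E[N | bag 3] = (8+5+9+11)/4 = 33/4.
E[N] = (1/3)·(7) + (1/3)·(25/4) + (1/3)·(33/4) = 43/6.

43/6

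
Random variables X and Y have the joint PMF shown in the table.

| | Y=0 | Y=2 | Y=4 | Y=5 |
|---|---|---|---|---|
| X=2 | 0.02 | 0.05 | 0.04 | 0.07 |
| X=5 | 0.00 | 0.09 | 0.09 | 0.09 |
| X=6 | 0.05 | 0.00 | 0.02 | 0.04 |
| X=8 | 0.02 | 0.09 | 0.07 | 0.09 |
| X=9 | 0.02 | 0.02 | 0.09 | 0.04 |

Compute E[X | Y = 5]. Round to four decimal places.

5.7879

P(Y = 5) = 0.33.
Σ X·P over the event = 2·(0.07) + 5·(0.09) + 6·(0.04) + 8·(0.09) + 9·(0.04) = 1.91.
E[X | Y = 5] = (1.91) / (0.33) = 5.7879.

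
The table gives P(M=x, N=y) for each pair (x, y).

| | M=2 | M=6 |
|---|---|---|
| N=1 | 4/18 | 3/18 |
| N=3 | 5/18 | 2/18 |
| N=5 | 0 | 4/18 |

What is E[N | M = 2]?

19/9

P(M = 2) = 1/2.
Σ N·P over the event = 1·(4/18) + 3·(5/18) = 19/18.
E[N | M = 2] = (19/18) / (1/2) = 19/9.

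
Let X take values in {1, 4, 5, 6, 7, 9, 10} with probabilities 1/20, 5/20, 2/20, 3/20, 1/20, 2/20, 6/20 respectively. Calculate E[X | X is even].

P(X is even) = 7/10.
Σ over the event: 4·1/4 + 6·3/20 + 10·3/10 = 49/10.
E[X | X is even] = (49/10) / (7/10) = 7.

7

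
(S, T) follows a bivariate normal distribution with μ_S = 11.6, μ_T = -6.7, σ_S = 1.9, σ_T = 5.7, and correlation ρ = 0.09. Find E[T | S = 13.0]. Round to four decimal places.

For a bivariate normal, E[T | S=x] = μ_T + ρ·(σ_T/σ_S)·(x − μ_S).
E[T | S=13.0] = -6.7 + (0.09)·(5.7/1.9)·(13.0 − (11.6)) = -6.7 + (0.27)·(1.4) = -6.3220.

-6.3220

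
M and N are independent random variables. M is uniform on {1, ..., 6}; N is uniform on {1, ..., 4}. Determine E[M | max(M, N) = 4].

Outcomes with max(M, N) = 4: (1,4), (2,4), (3,4), (4,1), (4,2), (4,3), (4,4), each with probability 1/24.
E[M | max(M, N) = 4] = (1 + 2 + 3 + 4 + 4 + 4 + 4) / 7 = 22/7.

22/7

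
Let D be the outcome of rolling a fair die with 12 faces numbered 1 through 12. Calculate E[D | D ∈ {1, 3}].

2

P(D ∈ {1, 3}) = 1/6.
Σ over the event: 1·1/12 + 3·1/12 = 1/3.
E[D | D ∈ {1, 3}] = (1/3) / (1/6) = 2.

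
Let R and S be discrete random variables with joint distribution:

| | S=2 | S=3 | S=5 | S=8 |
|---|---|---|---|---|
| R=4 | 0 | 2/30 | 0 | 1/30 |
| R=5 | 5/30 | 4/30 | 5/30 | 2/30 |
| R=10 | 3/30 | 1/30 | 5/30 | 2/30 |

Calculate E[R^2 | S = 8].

P(S = 8) = 1/6.
Summing R^2·P(R=x,S=y) over the conditioning event gives 133/15.
E[R^2 | S = 8] = (133/15) / (1/6) = 266/5.

266/5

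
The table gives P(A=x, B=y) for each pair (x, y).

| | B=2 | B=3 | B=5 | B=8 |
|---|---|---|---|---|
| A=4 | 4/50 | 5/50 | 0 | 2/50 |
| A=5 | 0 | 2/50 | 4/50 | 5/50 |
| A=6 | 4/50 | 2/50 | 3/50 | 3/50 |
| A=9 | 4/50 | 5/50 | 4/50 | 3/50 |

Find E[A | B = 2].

P(B = 2) = 6/25.
Σ A·P over the event = 4·(4/50) + 6·(4/50) + 9·(4/50) = 38/25.
E[A | B = 2] = (38/25) / (6/25) = 19/3.

19/3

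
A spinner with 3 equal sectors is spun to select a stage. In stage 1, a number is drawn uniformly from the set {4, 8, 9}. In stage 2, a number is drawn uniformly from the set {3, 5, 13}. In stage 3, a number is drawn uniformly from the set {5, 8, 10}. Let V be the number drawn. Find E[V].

65/9

E[V | stage 1] = (4+8+9)/3 = 7.
E[V | stage 2] = (3+5+13)/3 = 7.
E[V | stage 3] = (5+8+10)/3 = 23/3.
E[V] = (1/3)·(7) + (1/3)·(7) + (1/3)·(23/3) = 65/9.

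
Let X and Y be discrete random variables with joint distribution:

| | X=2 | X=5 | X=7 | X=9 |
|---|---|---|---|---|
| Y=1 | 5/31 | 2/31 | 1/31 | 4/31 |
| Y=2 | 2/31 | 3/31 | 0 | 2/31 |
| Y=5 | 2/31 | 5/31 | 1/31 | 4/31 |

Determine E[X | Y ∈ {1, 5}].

45/8

P(Y ∈ {1, 5}) = 24/31.
Σ X·P over the event = 2·(5/31) + 2·(2/31) + 5·(2/31) + 5·(5/31) + 7·(1/31) + 7·(1/31) + 9·(4/31) + 9·(4/31) = 135/31.
E[X | Y ∈ {1, 5}] = (135/31) / (24/31) = 45/8.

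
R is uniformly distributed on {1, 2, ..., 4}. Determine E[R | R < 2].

Given R < 2, R is equally likely to be any of {1}.
E[R | R < 2] = (1) / 1 = 1.

1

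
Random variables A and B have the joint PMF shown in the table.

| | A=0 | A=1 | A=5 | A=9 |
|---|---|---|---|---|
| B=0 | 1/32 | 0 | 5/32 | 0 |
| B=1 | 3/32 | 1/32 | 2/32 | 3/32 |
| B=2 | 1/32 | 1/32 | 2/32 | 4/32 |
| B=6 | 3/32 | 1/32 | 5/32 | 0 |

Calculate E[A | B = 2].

47/8

P(B = 2) = 1/4.
Σ A·P over the event = 0·(1/32) + 1·(1/32) + 5·(2/32) + 9·(4/32) = 47/32.
E[A | B = 2] = (47/32) / (1/4) = 47/8.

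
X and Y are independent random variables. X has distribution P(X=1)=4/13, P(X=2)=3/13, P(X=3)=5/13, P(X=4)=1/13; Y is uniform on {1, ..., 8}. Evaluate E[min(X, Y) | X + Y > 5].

P(X + Y > 5) = 17/26.
Summing min(X,Y)·P(x,y) over outcomes with X + Y > 5 gives 161/104.
E[min(X, Y) | X + Y > 5] = (161/104) / (17/26) = 161/68.

161/68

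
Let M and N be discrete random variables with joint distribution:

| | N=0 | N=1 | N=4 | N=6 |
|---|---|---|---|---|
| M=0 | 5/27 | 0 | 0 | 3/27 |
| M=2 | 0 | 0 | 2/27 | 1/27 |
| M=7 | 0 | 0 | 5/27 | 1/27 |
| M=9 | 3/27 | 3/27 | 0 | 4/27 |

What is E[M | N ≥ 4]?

P(N ≥ 4) = 16/27.
Σ M·P over the event = 0·(3/27) + 2·(2/27) + 2·(1/27) + 7·(5/27) + 7·(1/27) + 9·(4/27) = 28/9.
E[M | N ≥ 4] = (28/9) / (16/27) = 21/4.

21/4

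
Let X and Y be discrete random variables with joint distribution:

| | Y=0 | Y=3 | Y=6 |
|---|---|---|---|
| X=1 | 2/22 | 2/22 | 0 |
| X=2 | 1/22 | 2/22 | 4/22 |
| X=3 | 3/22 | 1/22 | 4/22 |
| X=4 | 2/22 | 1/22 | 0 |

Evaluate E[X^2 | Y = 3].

P(Y = 3) = 3/11.
Σ X^2·P over the event = 1·(2/22) + 4·(2/22) + 9·(1/22) + 16·(1/22) = 35/22.
E[X^2 | Y = 3] = (35/22) / (3/11) = 35/6.

35/6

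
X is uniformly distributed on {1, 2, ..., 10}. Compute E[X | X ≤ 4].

5/2

Given X ≤ 4, X is equally likely to be any of {1, 2, 3, 4}.
E[X | X ≤ 4] = (1 + 2 + 3 + 4) / 4 = 5/2.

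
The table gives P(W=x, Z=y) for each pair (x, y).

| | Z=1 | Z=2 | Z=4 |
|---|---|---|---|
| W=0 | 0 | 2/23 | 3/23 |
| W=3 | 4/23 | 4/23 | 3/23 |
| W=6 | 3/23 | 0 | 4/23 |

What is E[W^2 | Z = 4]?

171/10

P(Z = 4) = 10/23.
Σ W^2·P over the event = 0·(3/23) + 9·(3/23) + 36·(4/23) = 171/23.
E[W^2 | Z = 4] = (171/23) / (10/23) = 171/10.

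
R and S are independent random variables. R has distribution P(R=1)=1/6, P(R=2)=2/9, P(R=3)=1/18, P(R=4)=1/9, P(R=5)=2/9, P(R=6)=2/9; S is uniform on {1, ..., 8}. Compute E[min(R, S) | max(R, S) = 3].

17/10

P(max(R, S) = 3) = 5/72.
Summing min(R,S)·P(x,y) over outcomes with max(R, S) = 3 gives 17/144.
E[min(R, S) | max(R, S) = 3] = (17/144) / (5/72) = 17/10.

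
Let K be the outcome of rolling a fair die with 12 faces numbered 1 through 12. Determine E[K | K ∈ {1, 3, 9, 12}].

P(K ∈ {1, 3, 9, 12}) = 1/3.
Σ over the event: 1·1/12 + 3·1/12 + 9·1/12 + 12·1/12 = 25/12.
E[K | K ∈ {1, 3, 9, 12}] = (25/12) / (1/3) = 25/4.

25/4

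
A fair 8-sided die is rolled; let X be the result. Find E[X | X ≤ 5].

3

Given X ≤ 5, X is equally likely to be any of {1, 2, 3, 4, 5}.
E[X | X ≤ 5] = (1 + 2 + 3 + 4 + 5) / 5 = 3.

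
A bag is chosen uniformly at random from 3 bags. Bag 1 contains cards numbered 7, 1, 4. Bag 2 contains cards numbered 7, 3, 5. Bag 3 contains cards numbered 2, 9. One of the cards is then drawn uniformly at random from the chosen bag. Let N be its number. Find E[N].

E[N | bag 1] = (7+1+4)/3 = 4.
E[N | bag 2] = (7+3+5)/3 = 5.
E[N | bag 3] = (2+9)/2 = 11/2.
E[N] = (1/3)·(4) + (1/3)·(5) + (1/3)·(11/2) = 29/6.

29/6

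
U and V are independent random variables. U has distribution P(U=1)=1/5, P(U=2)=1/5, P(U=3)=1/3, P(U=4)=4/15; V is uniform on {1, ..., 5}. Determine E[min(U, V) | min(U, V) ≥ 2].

P(min(U, V) ≥ 2) = 16/25.
Summing min(U,V)·P(x,y) over outcomes with min(U, V) ≥ 2 gives 131/75.
E[min(U, V) | min(U, V) ≥ 2] = (131/75) / (16/25) = 131/48.

131/48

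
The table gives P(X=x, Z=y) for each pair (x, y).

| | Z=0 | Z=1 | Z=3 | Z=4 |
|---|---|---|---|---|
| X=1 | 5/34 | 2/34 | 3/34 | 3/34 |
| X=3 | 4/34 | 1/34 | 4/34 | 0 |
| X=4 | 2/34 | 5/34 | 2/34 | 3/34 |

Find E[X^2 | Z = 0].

73/11

P(Z = 0) = 11/34.
Summing X^2·P(X=x,Z=y) over the conditioning event gives 73/34.
E[X^2 | Z = 0] = (73/34) / (11/34) = 73/11.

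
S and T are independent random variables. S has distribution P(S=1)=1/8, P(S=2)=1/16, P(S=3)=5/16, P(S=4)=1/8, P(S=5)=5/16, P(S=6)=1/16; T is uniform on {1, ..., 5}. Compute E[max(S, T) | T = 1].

P(T = 1) = 1/5.
Summing max(S,T)·P(x,y) over outcomes with T = 1 gives 29/40.
E[max(S, T) | T = 1] = (29/40) / (1/5) = 29/8.

29/8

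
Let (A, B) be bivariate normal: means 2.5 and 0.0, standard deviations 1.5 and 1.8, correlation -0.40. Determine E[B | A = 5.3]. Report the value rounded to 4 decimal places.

For a bivariate normal, E[B | A=x] = μ_B + ρ·(σ_B/σ_A)·(x − μ_A).
E[B | A=5.3] = 0.0 + (-0.40)·(1.8/1.5)·(5.3 − (2.5)) = 0.0 + (-0.48)·(2.8) = -1.3440.

-1.3440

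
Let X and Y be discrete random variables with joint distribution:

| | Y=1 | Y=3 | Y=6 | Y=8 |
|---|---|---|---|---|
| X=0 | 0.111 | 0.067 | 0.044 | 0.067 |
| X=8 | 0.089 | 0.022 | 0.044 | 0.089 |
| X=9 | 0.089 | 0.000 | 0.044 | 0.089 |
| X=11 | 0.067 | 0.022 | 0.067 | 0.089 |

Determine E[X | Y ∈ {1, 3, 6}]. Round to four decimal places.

6.2357

P(Y ∈ {1, 3, 6}) = 0.666.
Summing X·P(X=x,Y=y) over the conditioning event gives 4.153.
E[X | Y ∈ {1, 3, 6}] = (4.153) / (0.666) = 6.2357.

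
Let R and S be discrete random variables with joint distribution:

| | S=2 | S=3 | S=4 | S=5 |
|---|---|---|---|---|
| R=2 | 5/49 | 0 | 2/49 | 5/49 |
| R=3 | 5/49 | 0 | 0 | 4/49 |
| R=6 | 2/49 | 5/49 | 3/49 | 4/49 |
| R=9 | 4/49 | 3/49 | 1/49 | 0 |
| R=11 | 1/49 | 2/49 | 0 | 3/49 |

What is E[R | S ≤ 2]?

P(S ≤ 2) = 17/49.
Σ R·P over the event = 2·(5/49) + 3·(5/49) + 6·(2/49) + 9·(4/49) + 11·(1/49) = 12/7.
E[R | S ≤ 2] = (12/7) / (17/49) = 84/17.

84/17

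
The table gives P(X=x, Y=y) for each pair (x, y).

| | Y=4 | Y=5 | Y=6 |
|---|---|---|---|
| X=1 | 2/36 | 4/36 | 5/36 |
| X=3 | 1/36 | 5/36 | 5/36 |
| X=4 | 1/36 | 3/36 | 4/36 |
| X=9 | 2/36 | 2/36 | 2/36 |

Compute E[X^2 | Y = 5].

P(Y = 5) = 7/18.
Σ X^2·P over the event = 1·(4/36) + 9·(5/36) + 16·(3/36) + 81·(2/36) = 259/36.
E[X^2 | Y = 5] = (259/36) / (7/18) = 37/2.

37/2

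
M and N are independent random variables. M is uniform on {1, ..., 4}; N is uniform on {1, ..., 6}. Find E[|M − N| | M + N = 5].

P(M + N = 5) = 1/6.
Summing |M−N|·P(x,y) over outcomes with M + N = 5 gives 1/3.
E[|M − N| | M + N = 5] = (1/3) / (1/6) = 2.

2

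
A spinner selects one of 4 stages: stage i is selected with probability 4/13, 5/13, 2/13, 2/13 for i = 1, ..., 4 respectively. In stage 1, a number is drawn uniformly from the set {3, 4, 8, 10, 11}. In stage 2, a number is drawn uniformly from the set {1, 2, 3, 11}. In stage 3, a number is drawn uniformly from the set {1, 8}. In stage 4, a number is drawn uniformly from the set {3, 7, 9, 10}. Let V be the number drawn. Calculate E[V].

1471/260

E[V | stage 1] = (3+4+8+10+11)/5 = 36/5.
E[V | stage 2] = (1+2+3+11)/4 = 17/4.
E[V | stage 3] = (1+8)/2 = 9/2.
E[V | stage 4] = (3+7+9+10)/4 = 29/4.
E[V] = (4/13)·(36/5) + (5/13)·(17/4) + (2/13)·(9/2) + (2/13)·(29/4) = 1471/260.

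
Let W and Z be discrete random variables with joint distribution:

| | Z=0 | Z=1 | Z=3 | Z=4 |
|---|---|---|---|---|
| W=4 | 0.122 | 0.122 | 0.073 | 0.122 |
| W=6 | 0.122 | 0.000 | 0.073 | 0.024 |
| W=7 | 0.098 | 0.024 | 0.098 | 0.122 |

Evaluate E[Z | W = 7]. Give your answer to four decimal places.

P(W = 7) = 0.342.
Σ Z·P over the event = 0·(0.098) + 1·(0.024) + 3·(0.098) + 4·(0.122) = 0.806.
E[Z | W = 7] = (0.806) / (0.342) = 2.3567.

2.3567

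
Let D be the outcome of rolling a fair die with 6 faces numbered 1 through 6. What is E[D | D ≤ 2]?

3/2

Given D ≤ 2, D is equally likely to be any of {1, 2}.
E[D | D ≤ 2] = (1 + 2) / 2 = 3/2.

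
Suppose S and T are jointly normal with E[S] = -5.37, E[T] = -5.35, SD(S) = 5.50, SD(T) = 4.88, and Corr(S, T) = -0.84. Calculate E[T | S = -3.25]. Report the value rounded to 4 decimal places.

The regression of T on S has slope ρ·σ_T/σ_S and passes through (μ_S, μ_T).
E[T | S=-3.25] = -5.35 + (-0.84)·(4.88/5.50)·(-3.25 − (-5.37)) = -5.35 + (-0.74531)·(2.12) = -6.9301.

-6.9301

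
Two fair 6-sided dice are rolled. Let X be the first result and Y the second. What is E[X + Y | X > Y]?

P(X > Y) = 5/12.
Summing (X+Y)·P(x,y) over outcomes with X > Y gives 35/12.
E[X + Y | X > Y] = (35/12) / (5/12) = 7.

7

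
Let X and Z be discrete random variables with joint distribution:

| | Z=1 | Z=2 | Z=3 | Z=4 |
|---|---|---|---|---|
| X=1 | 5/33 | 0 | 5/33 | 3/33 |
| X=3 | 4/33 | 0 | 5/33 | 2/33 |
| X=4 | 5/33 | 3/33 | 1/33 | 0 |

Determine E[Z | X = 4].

P(X = 4) = 3/11.
Σ Z·P over the event = 1·(5/33) + 2·(3/33) + 3·(1/33) = 14/33.
E[Z | X = 4] = (14/33) / (3/11) = 14/9.

14/9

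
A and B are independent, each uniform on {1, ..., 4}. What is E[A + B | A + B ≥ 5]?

6

Outcomes with A + B ≥ 5: (1,4), (2,3), (2,4), (3,2), (3,3), (3,4), (4,1), (4,2), (4,3), (4,4), each with probability 1/16.
E[A + B | A + B ≥ 5] = (5 + 5 + 6 + 5 + 6 + 7 + 5 + 6 + 7 + 8) / 10 = 6.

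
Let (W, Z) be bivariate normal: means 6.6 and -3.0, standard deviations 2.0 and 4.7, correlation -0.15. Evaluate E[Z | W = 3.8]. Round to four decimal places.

-2.0130

The regression of Z on W has slope ρ·σ_Z/σ_W and passes through (μ_W, μ_Z).
E[Z | W=3.8] = -3.0 + (-0.15)·(4.7/2.0)·(3.8 − (6.6)) = -3.0 + (-0.3525)·(-2.8) = -2.0130.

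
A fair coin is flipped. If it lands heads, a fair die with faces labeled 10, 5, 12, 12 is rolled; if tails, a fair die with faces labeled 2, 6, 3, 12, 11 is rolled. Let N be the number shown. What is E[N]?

331/40

E[N | heads] = (10+5+12+12)/4 = 39/4.
E[N | tails] = (2+6+3+12+11)/5 = 34/5.
By the law of total expectation,
E[N] = (1/2)·(39/4) + (1/2)·(34/5) = 331/40.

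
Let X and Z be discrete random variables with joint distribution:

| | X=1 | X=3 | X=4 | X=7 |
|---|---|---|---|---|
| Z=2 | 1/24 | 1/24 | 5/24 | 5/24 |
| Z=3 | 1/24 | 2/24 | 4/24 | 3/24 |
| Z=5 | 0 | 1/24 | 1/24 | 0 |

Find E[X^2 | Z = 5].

25/2

P(Z = 5) = 1/12.
Σ X^2·P over the event = 9·(1/24) + 16·(1/24) = 25/24.
E[X^2 | Z = 5] = (25/24) / (1/12) = 25/2.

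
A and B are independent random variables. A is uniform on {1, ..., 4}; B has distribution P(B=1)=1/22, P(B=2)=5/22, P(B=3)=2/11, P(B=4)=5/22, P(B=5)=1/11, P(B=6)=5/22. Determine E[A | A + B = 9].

23/7

P(A + B = 9) = 7/88.
Summing A·P(x,y) over outcomes with A + B = 9 gives 23/88.
E[A | A + B = 9] = (23/88) / (7/88) = 23/7.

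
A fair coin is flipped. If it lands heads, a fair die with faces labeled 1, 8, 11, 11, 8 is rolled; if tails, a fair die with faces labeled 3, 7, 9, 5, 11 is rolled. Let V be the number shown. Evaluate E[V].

37/5

E[V | heads] = (1+8+11+11+8)/5 = 39/5.
E[V | tails] = (3+7+9+5+11)/5 = 7.
E[V] = (1/2)·(39/5) + (1/2)·(7) = 37/5.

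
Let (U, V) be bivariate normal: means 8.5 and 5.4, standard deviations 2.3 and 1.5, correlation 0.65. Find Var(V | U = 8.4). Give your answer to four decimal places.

Var(V | U=x) = (1 − ρ²)·σ_V².
Var(V | U=8.4) = (1.5)²·(1 − (0.65)²) = 2.25·0.5775 = 1.2994.

1.2994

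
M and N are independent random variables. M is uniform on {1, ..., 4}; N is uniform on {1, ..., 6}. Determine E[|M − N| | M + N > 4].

19/9

P(M + N > 4) = 3/4.
Summing |M−N|·P(x,y) over outcomes with M + N > 4 gives 19/12.
E[|M − N| | M + N > 4] = (19/12) / (3/4) = 19/9.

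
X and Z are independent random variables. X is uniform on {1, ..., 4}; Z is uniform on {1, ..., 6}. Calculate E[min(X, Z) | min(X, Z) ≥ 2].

P(min(X, Z) ≥ 2) = 5/8.
Summing min(X,Z)·P(x,y) over outcomes with min(X, Z) ≥ 2 gives 41/24.
E[min(X, Z) | min(X, Z) ≥ 2] = (41/24) / (5/8) = 41/15.

41/15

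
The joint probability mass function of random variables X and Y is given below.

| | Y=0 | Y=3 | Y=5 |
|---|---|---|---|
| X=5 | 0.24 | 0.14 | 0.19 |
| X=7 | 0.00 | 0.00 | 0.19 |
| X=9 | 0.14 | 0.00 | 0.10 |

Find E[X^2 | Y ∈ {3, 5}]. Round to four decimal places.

P(Y ∈ {3, 5}) = 0.62.
Summing X^2·P(X=x,Y=y) over the conditioning event gives 25.66.
E[X^2 | Y ∈ {3, 5}] = (25.66) / (0.62) = 41.3871.

41.3871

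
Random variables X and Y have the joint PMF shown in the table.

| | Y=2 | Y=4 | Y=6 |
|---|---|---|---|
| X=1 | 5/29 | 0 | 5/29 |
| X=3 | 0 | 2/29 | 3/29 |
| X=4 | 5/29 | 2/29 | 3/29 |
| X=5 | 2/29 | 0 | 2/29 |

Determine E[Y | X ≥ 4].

26/7

P(X ≥ 4) = 14/29.
Summing Y·P(X=x,Y=y) over the conditioning event gives 52/29.
E[Y | X ≥ 4] = (52/29) / (14/29) = 26/7.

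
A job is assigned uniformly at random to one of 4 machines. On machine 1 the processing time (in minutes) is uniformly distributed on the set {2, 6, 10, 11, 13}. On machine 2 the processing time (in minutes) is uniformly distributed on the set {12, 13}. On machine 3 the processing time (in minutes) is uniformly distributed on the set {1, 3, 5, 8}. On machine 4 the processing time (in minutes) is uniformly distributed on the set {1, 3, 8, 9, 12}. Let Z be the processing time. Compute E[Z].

E[Z | machine 1] = (2+6+10+11+13)/5 = 42/5.
E[Z | machine 2] = (12+13)/2 = 25/2.
E[Z | machine 3] = (1+3+5+8)/4 = 17/4.
E[Z | machine 4] = (1+3+8+9+12)/5 = 33/5.
By the law of total expectation,
E[Z] = (1/4)·(42/5) + (1/4)·(25/2) + (1/4)·(17/4) + (1/4)·(33/5) = 127/16.

127/16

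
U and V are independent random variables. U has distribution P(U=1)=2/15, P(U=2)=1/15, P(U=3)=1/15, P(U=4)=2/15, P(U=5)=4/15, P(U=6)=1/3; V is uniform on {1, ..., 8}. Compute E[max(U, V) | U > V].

P(U > V) = 5/12.
Summing max(U,V)·P(x,y) over outcomes with U > V gives 131/60.
E[max(U, V) | U > V] = (131/60) / (5/12) = 131/25.

131/25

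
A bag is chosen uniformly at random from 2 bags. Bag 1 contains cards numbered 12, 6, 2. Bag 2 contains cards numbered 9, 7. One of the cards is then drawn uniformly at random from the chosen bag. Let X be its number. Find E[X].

22/3

E[X | bag 1] = (12+6+2)/3 = 20/3.
E[X | bag 2] = (9+7)/2 = 8.
E[X] = (1/2)·(20/3) + (1/2)·(8) = 22/3.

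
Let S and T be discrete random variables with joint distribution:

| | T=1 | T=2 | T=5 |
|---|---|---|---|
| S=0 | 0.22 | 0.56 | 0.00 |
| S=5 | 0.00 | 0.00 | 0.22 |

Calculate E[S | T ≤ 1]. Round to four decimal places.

P(T ≤ 1) = 0.22.
Summing S·P(S=x,T=y) over the conditioning event gives 0.00.
E[S | T ≤ 1] = (0.00) / (0.22) = 0.0000.

0.0000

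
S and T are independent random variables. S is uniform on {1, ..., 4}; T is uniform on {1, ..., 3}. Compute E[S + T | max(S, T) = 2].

Outcomes with max(S, T) = 2: (1,2), (2,1), (2,2), each with probability 1/12.
E[S + T | max(S, T) = 2] = (3 + 3 + 4) / 3 = 10/3.

10/3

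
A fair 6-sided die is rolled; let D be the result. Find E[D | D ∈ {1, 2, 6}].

P(D ∈ {1, 2, 6}) = 1/2.
Σ over the event: 1·1/6 + 2·1/6 + 6·1/6 = 3/2.
E[D | D ∈ {1, 2, 6}] = (3/2) / (1/2) = 3.

3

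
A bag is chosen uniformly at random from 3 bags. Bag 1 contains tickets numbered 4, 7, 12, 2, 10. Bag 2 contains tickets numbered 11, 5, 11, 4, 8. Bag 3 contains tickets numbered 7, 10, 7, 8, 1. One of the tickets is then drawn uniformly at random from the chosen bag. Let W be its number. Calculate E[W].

E[W | bag 1] = (4+7+12+2+10)/5 = 7.
E[W | bag 2] = (11+5+11+4+8)/5 = 39/5.
E[W | bag 3] = (7+10+7+8+1)/5 = 33/5.
By the law of total expectation,
E[W] = (1/3)·(7) + (1/3)·(39/5) + (1/3)·(33/5) = 107/15.

107/15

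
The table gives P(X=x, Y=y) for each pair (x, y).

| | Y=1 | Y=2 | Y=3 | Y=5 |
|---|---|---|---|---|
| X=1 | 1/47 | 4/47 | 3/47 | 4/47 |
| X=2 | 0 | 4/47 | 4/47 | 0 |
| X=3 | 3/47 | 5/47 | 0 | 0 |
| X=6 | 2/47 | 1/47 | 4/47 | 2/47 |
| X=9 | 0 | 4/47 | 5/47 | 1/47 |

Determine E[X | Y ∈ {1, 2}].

91/24

P(Y ∈ {1, 2}) = 24/47.
Σ X·P over the event = 1·(1/47) + 1·(4/47) + 2·(4/47) + 3·(3/47) + 3·(5/47) + 6·(2/47) + 6·(1/47) + 9·(4/47) = 91/47.
E[X | Y ∈ {1, 2}] = (91/47) / (24/47) = 91/24.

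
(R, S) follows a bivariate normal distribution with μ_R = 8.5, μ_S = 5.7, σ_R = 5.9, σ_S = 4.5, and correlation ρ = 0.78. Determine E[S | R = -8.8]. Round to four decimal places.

-4.5920

For a bivariate normal, E[S | R=x] = μ_S + ρ·(σ_S/σ_R)·(x − μ_R).
E[S | R=-8.8] = 5.7 + (0.78)·(4.5/5.9)·(-8.8 − (8.5)) = 5.7 + (0.594915)·(-17.3) = -4.5920.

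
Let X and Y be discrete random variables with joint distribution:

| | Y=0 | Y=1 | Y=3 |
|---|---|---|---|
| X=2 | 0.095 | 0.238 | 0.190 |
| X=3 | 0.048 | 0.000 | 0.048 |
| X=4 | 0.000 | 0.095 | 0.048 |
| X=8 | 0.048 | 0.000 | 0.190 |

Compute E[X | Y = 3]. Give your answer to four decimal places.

P(Y = 3) = 0.476.
Σ X·P over the event = 2·(0.190) + 3·(0.048) + 4·(0.048) + 8·(0.190) = 2.236.
E[X | Y = 3] = (2.236) / (0.476) = 4.6975.

4.6975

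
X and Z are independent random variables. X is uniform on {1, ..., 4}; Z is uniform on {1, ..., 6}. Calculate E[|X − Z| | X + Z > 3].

P(X + Z > 3) = 7/8.
Summing |X−Z|·P(x,y) over outcomes with X + Z > 3 gives 7/4.
E[|X − Z| | X + Z > 3] = (7/4) / (7/8) = 2.

2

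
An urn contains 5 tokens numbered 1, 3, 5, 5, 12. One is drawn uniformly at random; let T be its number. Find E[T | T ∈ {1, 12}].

13/2

P(T ∈ {1, 12}) = 2/5.
Σ over the event: 1·1/5 + 12·1/5 = 13/5.
E[T | T ∈ {1, 12}] = (13/5) / (2/5) = 13/2.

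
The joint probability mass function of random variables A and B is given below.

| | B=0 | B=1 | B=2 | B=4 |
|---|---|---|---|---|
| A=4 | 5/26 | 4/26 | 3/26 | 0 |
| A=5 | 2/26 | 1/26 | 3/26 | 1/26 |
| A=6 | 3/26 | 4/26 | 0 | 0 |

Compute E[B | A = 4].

P(A = 4) = 6/13.
Σ B·P over the event = 0·(5/26) + 1·(4/26) + 2·(3/26) = 5/13.
E[B | A = 4] = (5/13) / (6/13) = 5/6.

5/6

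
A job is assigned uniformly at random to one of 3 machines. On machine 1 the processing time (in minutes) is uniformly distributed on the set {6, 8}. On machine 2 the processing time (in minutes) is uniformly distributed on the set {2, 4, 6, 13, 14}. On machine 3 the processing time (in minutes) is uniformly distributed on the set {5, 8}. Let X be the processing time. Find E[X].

E[X | machine 1] = (6+8)/2 = 7.
E[X | machine 2] = (2+4+6+13+14)/5 = 39/5.
E[X | machine 3] = (5+8)/2 = 13/2.
By the law of total expectation,
E[X] = (1/3)·(7) + (1/3)·(39/5) + (1/3)·(13/2) = 71/10.

71/10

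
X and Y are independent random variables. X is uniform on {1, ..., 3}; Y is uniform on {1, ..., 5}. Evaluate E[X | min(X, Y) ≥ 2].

5/2

Outcomes with min(X, Y) ≥ 2: (2,2), (2,3), (2,4), (2,5), (3,2), (3,3), (3,4), (3,5), each with probability 1/15.
E[X | min(X, Y) ≥ 2] = (2 + 2 + 2 + 2 + 3 + 3 + 3 + 3) / 8 = 5/2.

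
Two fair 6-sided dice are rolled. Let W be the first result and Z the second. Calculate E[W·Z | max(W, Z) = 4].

64/7

Outcomes with max(W, Z) = 4: (1,4), (2,4), (3,4), (4,1), (4,2), (4,3), (4,4), each with probability 1/36.
E[W·Z | max(W, Z) = 4] = (4 + 8 + 12 + 4 + 8 + 12 + 16) / 7 = 64/7.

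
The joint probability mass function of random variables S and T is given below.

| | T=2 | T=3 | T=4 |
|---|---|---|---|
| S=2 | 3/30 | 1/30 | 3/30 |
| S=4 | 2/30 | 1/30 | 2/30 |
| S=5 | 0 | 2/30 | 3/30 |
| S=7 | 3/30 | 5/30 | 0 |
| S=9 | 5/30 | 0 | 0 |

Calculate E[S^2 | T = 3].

35

P(T = 3) = 3/10.
Summing S^2·P(S=x,T=y) over the conditioning event gives 21/2.
E[S^2 | T = 3] = (21/2) / (3/10) = 35.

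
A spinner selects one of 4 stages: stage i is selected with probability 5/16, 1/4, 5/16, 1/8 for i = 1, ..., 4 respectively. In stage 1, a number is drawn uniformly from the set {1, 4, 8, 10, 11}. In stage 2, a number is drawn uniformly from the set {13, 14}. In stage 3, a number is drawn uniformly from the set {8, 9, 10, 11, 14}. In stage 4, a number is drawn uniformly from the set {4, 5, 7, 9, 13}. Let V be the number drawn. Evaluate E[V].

E[V | stage 1] = (1+4+8+10+11)/5 = 34/5.
E[V | stage 2] = (13+14)/2 = 27/2.
E[V | stage 3] = (8+9+10+11+14)/5 = 52/5.
E[V | stage 4] = (4+5+7+9+13)/5 = 38/5.
By the law of total expectation,
E[V] = (5/16)·(34/5) + (1/4)·(27/2) + (5/16)·(52/5) + (1/8)·(38/5) = 97/10.

97/10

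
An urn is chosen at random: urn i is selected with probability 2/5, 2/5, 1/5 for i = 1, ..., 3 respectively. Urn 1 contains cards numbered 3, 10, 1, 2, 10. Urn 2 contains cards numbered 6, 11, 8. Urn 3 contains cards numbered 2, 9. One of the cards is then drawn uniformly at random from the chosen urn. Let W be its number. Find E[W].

E[W | urn 1] = (3+10+1+2+10)/5 = 26/5.
E[W | urn 2] = (6+11+8)/3 = 25/3.
E[W | urn 3] = (2+9)/2 = 11/2.
E[W] = (2/5)·(26/5) + (2/5)·(25/3) + (1/5)·(11/2) = 977/150.

977/150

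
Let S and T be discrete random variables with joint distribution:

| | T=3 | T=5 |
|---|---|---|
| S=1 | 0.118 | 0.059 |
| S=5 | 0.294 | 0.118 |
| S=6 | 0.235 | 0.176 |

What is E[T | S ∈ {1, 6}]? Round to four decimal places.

3.7993

P(S ∈ {1, 6}) = 0.588.
Summing T·P(S=x,T=y) over the conditioning event gives 2.234.
E[T | S ∈ {1, 6}] = (2.234) / (0.588) = 3.7993.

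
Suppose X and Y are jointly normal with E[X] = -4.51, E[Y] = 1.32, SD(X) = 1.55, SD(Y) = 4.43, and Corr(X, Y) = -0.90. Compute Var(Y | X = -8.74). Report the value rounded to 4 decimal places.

3.7287

The conditional variance in a bivariate normal is σ_Y²(1 − ρ²), independent of x.
Var(Y | X=-8.74) = (4.43)²·(1 − (-0.90)²) = 19.6249·0.19 = 3.7287.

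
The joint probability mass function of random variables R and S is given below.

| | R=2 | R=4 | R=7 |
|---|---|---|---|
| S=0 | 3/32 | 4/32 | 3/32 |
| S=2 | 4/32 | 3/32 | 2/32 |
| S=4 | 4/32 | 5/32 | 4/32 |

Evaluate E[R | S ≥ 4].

P(S ≥ 4) = 13/32.
Summing R·P(R=x,S=y) over the conditioning event gives 7/4.
E[R | S ≥ 4] = (7/4) / (13/32) = 56/13.

56/13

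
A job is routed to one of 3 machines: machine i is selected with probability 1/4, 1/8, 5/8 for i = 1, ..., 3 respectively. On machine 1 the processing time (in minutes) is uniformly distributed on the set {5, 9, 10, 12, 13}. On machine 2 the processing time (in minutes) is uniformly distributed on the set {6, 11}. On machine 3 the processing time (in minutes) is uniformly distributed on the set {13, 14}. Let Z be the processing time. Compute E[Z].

239/20

E[Z | machine 1] = (5+9+10+12+13)/5 = 49/5.
E[Z | machine 2] = (6+11)/2 = 17/2.
E[Z | machine 3] = (13+14)/2 = 27/2.
By the law of total expectation,
E[Z] = (1/4)·(49/5) + (1/8)·(17/2) + (5/8)·(27/2) = 239/20.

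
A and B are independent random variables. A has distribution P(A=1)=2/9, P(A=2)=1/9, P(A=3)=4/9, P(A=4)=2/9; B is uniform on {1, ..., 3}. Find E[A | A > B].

P(A > B) = 5/9.
Summing A·P(x,y) over outcomes with A > B gives 50/27.
E[A | A > B] = (50/27) / (5/9) = 10/3.

10/3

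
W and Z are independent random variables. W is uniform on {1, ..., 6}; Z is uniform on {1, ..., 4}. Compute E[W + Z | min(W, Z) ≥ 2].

7

P(min(W, Z) ≥ 2) = 5/8.
Summing (W+Z)·P(x,y) over outcomes with min(W, Z) ≥ 2 gives 35/8.
E[W + Z | min(W, Z) ≥ 2] = (35/8) / (5/8) = 7.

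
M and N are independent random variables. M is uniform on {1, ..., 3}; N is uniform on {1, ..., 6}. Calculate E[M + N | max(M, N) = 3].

Outcomes with max(M, N) = 3: (1,3), (2,3), (3,1), (3,2), (3,3), each with probability 1/18.
E[M + N | max(M, N) = 3] = (4 + 5 + 4 + 5 + 6) / 5 = 24/5.

24/5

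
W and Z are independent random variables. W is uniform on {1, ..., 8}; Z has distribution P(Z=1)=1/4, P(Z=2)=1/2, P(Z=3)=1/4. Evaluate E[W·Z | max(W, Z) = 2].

P(max(W, Z) = 2) = 5/32.
Summing WZ·P(x,y) over outcomes with max(W, Z) = 2 gives 7/16.
E[W·Z | max(W, Z) = 2] = (7/16) / (5/32) = 14/5.

14/5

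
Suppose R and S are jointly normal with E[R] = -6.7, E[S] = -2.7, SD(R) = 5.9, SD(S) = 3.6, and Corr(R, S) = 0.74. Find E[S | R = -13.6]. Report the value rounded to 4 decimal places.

The regression of S on R has slope ρ·σ_S/σ_R and passes through (μ_R, μ_S).
E[S | R=-13.6] = -2.7 + (0.74)·(3.6/5.9)·(-13.6 − (-6.7)) = -2.7 + (0.451525)·(-6.9) = -5.8155.

-5.8155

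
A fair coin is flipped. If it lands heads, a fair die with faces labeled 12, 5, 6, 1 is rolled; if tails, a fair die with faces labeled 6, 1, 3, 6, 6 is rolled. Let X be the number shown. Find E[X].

26/5

E[X | heads] = (12+5+6+1)/4 = 6.
E[X | tails] = (6+1+3+6+6)/5 = 22/5.
By the law of total expectation,
E[X] = (1/2)·(6) + (1/2)·(22/5) = 26/5.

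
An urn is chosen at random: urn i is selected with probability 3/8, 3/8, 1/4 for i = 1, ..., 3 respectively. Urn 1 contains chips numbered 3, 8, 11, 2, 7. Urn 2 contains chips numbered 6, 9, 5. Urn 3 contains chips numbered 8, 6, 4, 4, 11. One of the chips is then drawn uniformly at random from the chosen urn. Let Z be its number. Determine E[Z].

E[Z | urn 1] = (3+8+11+2+7)/5 = 31/5.
E[Z | urn 2] = (6+9+5)/3 = 20/3.
E[Z | urn 3] = (8+6+4+4+11)/5 = 33/5.
By the law of total expectation,
E[Z] = (3/8)·(31/5) + (3/8)·(20/3) + (1/4)·(33/5) = 259/40.

259/40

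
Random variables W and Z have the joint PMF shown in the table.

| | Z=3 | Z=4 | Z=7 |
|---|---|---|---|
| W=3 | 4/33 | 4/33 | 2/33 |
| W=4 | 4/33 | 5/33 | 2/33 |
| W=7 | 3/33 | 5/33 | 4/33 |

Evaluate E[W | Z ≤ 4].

116/25

P(Z ≤ 4) = 25/33.
Σ W·P over the event = 3·(4/33) + 3·(4/33) + 4·(4/33) + 4·(5/33) + 7·(3/33) + 7·(5/33) = 116/33.
E[W | Z ≤ 4] = (116/33) / (25/33) = 116/25.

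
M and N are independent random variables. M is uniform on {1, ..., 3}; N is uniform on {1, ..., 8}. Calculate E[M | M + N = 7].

Outcomes with M + N = 7: (1,6), (2,5), (3,4), each with probability 1/24.
E[M | M + N = 7] = (1 + 2 + 3) / 3 = 2.

2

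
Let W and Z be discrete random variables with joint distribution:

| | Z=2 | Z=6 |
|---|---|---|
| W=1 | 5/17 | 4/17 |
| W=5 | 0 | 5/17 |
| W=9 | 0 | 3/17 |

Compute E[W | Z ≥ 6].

P(Z ≥ 6) = 12/17.
Σ W·P over the event = 1·(4/17) + 5·(5/17) + 9·(3/17) = 56/17.
E[W | Z ≥ 6] = (56/17) / (12/17) = 14/3.

14/3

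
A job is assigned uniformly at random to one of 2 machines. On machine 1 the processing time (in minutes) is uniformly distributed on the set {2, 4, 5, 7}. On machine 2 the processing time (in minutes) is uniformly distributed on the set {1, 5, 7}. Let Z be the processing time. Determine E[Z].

E[Z | machine 1] = (2+4+5+7)/4 = 9/2.
E[Z | machine 2] = (1+5+7)/3 = 13/3.
By the law of total expectation,
E[Z] = (1/2)·(9/2) + (1/2)·(13/3) = 53/12.

53/12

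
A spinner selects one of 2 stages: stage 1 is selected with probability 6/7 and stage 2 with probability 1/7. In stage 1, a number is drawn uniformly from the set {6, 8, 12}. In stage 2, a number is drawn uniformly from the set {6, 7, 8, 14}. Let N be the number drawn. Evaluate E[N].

E[N | stage 1] = (6+8+12)/3 = 26/3.
E[N | stage 2] = (6+7+8+14)/4 = 35/4.
E[N] = (6/7)·(26/3) + (1/7)·(35/4) = 243/28.

243/28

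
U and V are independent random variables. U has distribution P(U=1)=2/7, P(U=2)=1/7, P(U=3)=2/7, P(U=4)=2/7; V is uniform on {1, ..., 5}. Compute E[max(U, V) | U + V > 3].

58/15

P(U + V > 3) = 6/7.
Summing max(U,V)·P(x,y) over outcomes with U + V > 3 gives 116/35.
E[max(U, V) | U + V > 3] = (116/35) / (6/7) = 58/15.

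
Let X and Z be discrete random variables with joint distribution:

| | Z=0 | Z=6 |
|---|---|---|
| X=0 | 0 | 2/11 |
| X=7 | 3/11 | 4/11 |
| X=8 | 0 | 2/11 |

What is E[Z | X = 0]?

6

P(X = 0) = 2/11.
Σ Z·P over the event = 6·(2/11) = 12/11.
E[Z | X = 0] = (12/11) / (2/11) = 6.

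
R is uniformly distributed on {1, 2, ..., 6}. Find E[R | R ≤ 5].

3

Given R ≤ 5, R is equally likely to be any of {1, 2, 3, 4, 5}.
E[R | R ≤ 5] = (1 + 2 + 3 + 4 + 5) / 5 = 3.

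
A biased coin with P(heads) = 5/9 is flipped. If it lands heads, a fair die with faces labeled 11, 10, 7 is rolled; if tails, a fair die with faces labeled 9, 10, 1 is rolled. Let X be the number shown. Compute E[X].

220/27

E[X | heads] = (11+10+7)/3 = 28/3.
E[X | tails] = (9+10+1)/3 = 20/3.
E[X] = (5/9)·(28/3) + (4/9)·(20/3) = 220/27.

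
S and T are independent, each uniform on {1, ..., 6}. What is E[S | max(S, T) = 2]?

5/3

Outcomes with max(S, T) = 2: (1,2), (2,1), (2,2), each with probability 1/36.
E[S | max(S, T) = 2] = (1 + 2 + 2) / 3 = 5/3.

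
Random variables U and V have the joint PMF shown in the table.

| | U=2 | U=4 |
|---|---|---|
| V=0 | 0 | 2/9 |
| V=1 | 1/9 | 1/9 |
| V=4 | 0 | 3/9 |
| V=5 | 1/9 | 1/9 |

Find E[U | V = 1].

3

P(V = 1) = 2/9.
Σ U·P over the event = 2·(1/9) + 4·(1/9) = 2/3.
E[U | V = 1] = (2/3) / (2/9) = 3.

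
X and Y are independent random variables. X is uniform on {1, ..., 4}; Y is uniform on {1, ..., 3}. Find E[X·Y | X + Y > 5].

P(X + Y > 5) = 1/4.
Summing XY·P(x,y) over outcomes with X + Y > 5 gives 29/12.
E[X·Y | X + Y > 5] = (29/12) / (1/4) = 29/3.

29/3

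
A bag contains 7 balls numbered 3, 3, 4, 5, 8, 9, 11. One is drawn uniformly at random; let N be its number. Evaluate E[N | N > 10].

P(N > 10) = 1/7.
Σ over the event: 11·1/7 = 11/7.
E[N | N > 10] = (11/7) / (1/7) = 11.

11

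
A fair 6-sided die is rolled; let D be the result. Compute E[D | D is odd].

3

Given D is odd, D is equally likely to be any of {1, 3, 5}.
E[D | D is odd] = (1 + 3 + 5) / 3 = 3.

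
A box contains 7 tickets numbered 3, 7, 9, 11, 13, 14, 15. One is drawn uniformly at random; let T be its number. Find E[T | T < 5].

P(T < 5) = 1/7.
Σ over the event: 3·1/7 = 3/7.
E[T | T < 5] = (3/7) / (1/7) = 3.

3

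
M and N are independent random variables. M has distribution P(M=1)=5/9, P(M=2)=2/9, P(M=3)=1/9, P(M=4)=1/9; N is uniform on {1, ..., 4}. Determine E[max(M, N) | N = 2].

7/3

P(N = 2) = 1/4.
Summing max(M,N)·P(x,y) over outcomes with N = 2 gives 7/12.
E[max(M, N) | N = 2] = (7/12) / (1/4) = 7/3.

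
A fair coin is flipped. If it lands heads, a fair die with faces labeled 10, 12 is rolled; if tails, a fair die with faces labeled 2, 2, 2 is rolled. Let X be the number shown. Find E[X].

13/2

E[X | heads] = (10+12)/2 = 11.
E[X | tails] = (2+2+2)/3 = 2.
E[X] = (1/2)·(11) + (1/2)·(2) = 13/2.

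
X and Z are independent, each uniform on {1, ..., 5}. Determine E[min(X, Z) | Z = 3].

Outcomes with Z = 3: (1,3), (2,3), (3,3), (4,3), (5,3), each with probability 1/25.
E[min(X, Z) | Z = 3] = (1 + 2 + 3 + 3 + 3) / 5 = 12/5.

12/5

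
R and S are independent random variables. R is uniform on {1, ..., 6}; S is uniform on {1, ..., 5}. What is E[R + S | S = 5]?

17/2

Outcomes with S = 5: (1,5), (2,5), (3,5), (4,5), (5,5), (6,5), each with probability 1/30.
E[R + S | S = 5] = (6 + 7 + 8 + 9 + 10 + 11) / 6 = 17/2.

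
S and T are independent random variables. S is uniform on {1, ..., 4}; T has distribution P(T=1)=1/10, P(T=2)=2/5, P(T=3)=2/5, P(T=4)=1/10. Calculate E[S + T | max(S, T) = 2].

P(max(S, T) = 2) = 9/40.
Summing (S+T)·P(x,y) over outcomes with max(S, T) = 2 gives 31/40.
E[S + T | max(S, T) = 2] = (31/40) / (9/40) = 31/9.

31/9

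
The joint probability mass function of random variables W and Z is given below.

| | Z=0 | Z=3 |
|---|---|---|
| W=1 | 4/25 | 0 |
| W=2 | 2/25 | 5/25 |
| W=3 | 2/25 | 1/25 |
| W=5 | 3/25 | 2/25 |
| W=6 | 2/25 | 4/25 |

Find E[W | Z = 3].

P(Z = 3) = 12/25.
Σ W·P over the event = 2·(5/25) + 3·(1/25) + 5·(2/25) + 6·(4/25) = 47/25.
E[W | Z = 3] = (47/25) / (12/25) = 47/12.

47/12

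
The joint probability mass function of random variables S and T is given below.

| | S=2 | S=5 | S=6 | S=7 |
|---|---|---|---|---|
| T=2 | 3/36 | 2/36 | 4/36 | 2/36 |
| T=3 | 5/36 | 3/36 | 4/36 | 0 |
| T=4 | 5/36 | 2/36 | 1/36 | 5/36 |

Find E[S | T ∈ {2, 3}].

103/23

P(T ∈ {2, 3}) = 23/36.
Σ S·P over the event = 2·(3/36) + 2·(5/36) + 5·(2/36) + 5·(3/36) + 6·(4/36) + 6·(4/36) + 7·(2/36) = 103/36.
E[S | T ∈ {2, 3}] = (103/36) / (23/36) = 103/23.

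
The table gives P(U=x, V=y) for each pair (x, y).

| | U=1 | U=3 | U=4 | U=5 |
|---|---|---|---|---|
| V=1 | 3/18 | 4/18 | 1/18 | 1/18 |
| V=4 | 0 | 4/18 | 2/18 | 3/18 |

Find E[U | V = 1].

8/3

P(V = 1) = 1/2.
Σ U·P over the event = 1·(3/18) + 3·(4/18) + 4·(1/18) + 5·(1/18) = 4/3.
E[U | V = 1] = (4/3) / (1/2) = 8/3.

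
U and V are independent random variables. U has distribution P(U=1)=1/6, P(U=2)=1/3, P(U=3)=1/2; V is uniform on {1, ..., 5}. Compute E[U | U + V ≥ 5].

P(U + V ≥ 5) = 2/3.
Summing U·P(x,y) over outcomes with U + V ≥ 5 gives 5/3.
E[U | U + V ≥ 5] = (5/3) / (2/3) = 5/2.

5/2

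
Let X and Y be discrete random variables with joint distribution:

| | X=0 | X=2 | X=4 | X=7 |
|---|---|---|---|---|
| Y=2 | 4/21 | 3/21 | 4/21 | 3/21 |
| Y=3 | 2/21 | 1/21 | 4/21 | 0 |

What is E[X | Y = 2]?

43/14

P(Y = 2) = 2/3.
Σ X·P over the event = 0·(4/21) + 2·(3/21) + 4·(4/21) + 7·(3/21) = 43/21.
E[X | Y = 2] = (43/21) / (2/3) = 43/14.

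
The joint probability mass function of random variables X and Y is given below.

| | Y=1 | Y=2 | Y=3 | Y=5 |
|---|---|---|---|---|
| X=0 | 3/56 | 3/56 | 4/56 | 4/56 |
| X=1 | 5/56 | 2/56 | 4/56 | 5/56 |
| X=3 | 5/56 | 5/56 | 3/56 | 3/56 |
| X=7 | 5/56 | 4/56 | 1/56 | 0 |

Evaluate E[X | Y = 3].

P(Y = 3) = 3/14.
Σ X·P over the event = 0·(4/56) + 1·(4/56) + 3·(3/56) + 7·(1/56) = 5/14.
E[X | Y = 3] = (5/14) / (3/14) = 5/3.

5/3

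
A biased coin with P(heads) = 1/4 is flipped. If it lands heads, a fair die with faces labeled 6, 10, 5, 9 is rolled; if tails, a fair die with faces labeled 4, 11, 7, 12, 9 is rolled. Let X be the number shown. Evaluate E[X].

E[X | heads] = (6+10+5+9)/4 = 15/2.
E[X | tails] = (4+11+7+12+9)/5 = 43/5.
By the law of total expectation,
E[X] = (1/4)·(15/2) + (3/4)·(43/5) = 333/40.

333/40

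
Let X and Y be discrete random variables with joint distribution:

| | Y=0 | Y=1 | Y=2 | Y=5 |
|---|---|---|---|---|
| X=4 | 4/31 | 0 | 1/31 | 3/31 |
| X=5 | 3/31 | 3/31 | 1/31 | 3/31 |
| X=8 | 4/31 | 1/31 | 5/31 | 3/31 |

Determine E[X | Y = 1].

23/4

P(Y = 1) = 4/31.
Σ X·P over the event = 5·(3/31) + 8·(1/31) = 23/31.
E[X | Y = 1] = (23/31) / (4/31) = 23/4.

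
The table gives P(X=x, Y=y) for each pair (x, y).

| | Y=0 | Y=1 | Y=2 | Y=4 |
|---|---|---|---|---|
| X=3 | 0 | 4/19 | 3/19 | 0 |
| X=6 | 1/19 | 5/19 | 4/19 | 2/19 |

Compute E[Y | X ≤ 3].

P(X ≤ 3) = 7/19.
Σ Y·P over the event = 1·(4/19) + 2·(3/19) = 10/19.
E[Y | X ≤ 3] = (10/19) / (7/19) = 10/7.

10/7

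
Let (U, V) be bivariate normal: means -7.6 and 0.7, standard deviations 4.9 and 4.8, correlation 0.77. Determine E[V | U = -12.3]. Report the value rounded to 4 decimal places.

For a bivariate normal, E[V | U=x] = μ_V + ρ·(σ_V/σ_U)·(x − μ_U).
E[V | U=-12.3] = 0.7 + (0.77)·(4.8/4.9)·(-12.3 − (-7.6)) = 0.7 + (0.754286)·(-4.7) = -2.8451.

-2.8451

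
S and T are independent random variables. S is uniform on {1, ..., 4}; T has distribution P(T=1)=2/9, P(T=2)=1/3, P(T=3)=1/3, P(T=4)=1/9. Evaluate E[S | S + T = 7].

15/4

P(S + T = 7) = 1/9.
Summing S·P(x,y) over outcomes with S + T = 7 gives 5/12.
E[S | S + T = 7] = (5/12) / (1/9) = 15/4.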